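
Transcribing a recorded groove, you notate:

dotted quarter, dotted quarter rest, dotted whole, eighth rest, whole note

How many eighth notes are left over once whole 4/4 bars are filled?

3

One bar of 4/4 = 8 eighth notes.
Convert each value to eighth notes: dotted quarter = 3; dotted quarter rest = 3; dotted whole = 12; eighth rest = 1; whole note = 8.
Sum: 3 + 3 + 12 + 1 + 8 = 27.
27 ÷ 8 = 3 complete bars with 3 eighth notes remaining.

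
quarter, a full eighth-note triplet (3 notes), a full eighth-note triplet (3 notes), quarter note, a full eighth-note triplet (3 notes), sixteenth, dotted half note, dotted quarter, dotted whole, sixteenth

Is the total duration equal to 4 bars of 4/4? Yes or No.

One bar of 4/4 = 16 sixteenth notes, so 4 bars = 64.
Express everything in sixteenth notes: quarter = 4; a full eighth-note triplet (3 notes) (three triplet eighths span one quarter) = 4; a full eighth-note triplet (3 notes) (three triplet eighths span one quarter) = 4; quarter note = 4; a full eighth-note triplet (3 notes) (three triplet eighths span one quarter) = 4; sixteenth = 1; dotted half note = 12; dotted quarter = 6; dotted whole = 24; sixteenth = 1.
Adding: 4 + 4 + 4 + 4 + 4 + 1 + 12 + 6 + 24 + 1 = 64.
64 equals 64, so the answer is Yes.

Yes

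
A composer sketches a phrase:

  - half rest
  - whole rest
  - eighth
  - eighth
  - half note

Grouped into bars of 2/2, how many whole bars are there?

2

One bar of 2/2 = 8 eighth notes.
Working in eighth notes: half rest = 4; whole rest = 8; eighth = 1; eighth = 1; half note = 4.
Sum: 4 + 8 + 1 + 1 + 4 = 18.
18 ÷ 8 = 2 complete bars with 2 left over.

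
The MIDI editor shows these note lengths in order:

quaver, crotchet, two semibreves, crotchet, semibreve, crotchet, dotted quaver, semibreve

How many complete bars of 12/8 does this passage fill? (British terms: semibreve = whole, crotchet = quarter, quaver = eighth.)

3

One bar of 12/8 = 24 sixteenth notes.
Convert each value to sixteenth notes: quaver = 2; crotchet = 4; semibreve = 16; semibreve = 16; crotchet = 4; semibreve = 16; crotchet = 4; dotted quaver = 3; semibreve = 16.
Adding: 2 + 4 + 16 + 16 + 4 + 16 + 4 + 3 + 16 = 81.
81 ÷ 24 = 3 complete bars with 9 left over.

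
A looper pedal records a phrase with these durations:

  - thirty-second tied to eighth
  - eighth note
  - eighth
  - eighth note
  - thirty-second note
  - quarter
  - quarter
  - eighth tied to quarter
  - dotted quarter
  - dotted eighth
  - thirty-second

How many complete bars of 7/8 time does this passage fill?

2

One bar of 7/8 = 28 thirty-second notes.
Working in thirty-second notes: thirty-second tied to eighth (thirty-second + eighth) = 5; eighth note = 4; eighth = 4; eighth note = 4; thirty-second note = 1; quarter = 8; quarter = 8; eighth tied to quarter (eighth + quarter) = 12; dotted quarter = 12; dotted eighth = 6; thirty-second = 1.
Adding: 5 + 4 + 4 + 4 + 1 + 8 + 8 + 12 + 12 + 6 + 1 = 65.
65 ÷ 28 = 2 complete bars with 9 left over.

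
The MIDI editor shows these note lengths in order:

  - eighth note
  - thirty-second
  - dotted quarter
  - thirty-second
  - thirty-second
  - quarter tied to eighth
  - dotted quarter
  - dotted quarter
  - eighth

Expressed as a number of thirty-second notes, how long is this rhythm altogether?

Express everything in thirty-second notes: eighth note = 4; thirty-second = 1; dotted quarter = 12; thirty-second = 1; thirty-second = 1; quarter tied to eighth (quarter + eighth) = 12; dotted quarter = 12; dotted quarter = 12; eighth = 4.
Adding: 4 + 1 + 12 + 1 + 1 + 12 + 12 + 12 + 4 = 59 thirty-second notes.

59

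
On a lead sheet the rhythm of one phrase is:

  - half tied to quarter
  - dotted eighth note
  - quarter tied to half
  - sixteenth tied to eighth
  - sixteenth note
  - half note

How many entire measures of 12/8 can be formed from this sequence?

1

One bar of 12/8 = 24 sixteenth notes.
Each duration in sixteenth notes: half tied to quarter (half + quarter) = 12; dotted eighth note = 3; quarter tied to half (quarter + half) = 12; sixteenth tied to eighth (sixteenth + eighth) = 3; sixteenth note = 1; half note = 8.
Adding: 12 + 3 + 12 + 3 + 1 + 8 = 39.
39 ÷ 24 = 1 complete bar with 15 left over.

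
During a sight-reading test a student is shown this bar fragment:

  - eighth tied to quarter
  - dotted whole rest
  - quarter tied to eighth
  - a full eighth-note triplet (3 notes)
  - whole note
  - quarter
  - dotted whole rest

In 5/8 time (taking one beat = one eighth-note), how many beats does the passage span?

42

One eighth-note beat = 2 sixteenth notes.
Express everything in sixteenth notes: eighth tied to quarter (eighth + quarter) = 6; dotted whole rest = 24; quarter tied to eighth (quarter + eighth) = 6; a full eighth-note triplet (3 notes) (three triplet eighths span one quarter) = 4; whole note = 16; quarter = 4; dotted whole rest = 24.
Total: 6 + 24 + 6 + 4 + 16 + 4 + 24 = 84.
84 ÷ 2 = 42 beats.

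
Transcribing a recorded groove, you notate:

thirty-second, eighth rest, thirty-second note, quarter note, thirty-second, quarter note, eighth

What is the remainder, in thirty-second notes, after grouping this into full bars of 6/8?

One bar of 6/8 = 24 thirty-second notes.
Each duration in thirty-second notes: thirty-second = 1; eighth rest = 4; thirty-second note = 1; quarter note = 8; thirty-second = 1; quarter note = 8; eighth = 4.
Total: 1 + 4 + 1 + 8 + 1 + 8 + 4 = 27.
27 ÷ 24 = 1 complete bar with 3 thirty-second notes remaining.

3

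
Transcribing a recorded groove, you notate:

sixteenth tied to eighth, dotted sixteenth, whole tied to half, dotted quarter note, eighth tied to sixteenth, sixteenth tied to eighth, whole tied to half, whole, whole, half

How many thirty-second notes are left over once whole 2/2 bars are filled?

One bar of 2/2 = 32 thirty-second notes.
In thirty-second notes: sixteenth tied to eighth (sixteenth + eighth) = 6; dotted sixteenth = 3; whole tied to half (whole + half) = 48; dotted quarter note = 12; eighth tied to sixteenth (eighth + sixteenth) = 6; sixteenth tied to eighth (sixteenth + eighth) = 6; whole tied to half (whole + half) = 48; whole = 32; whole = 32; half = 16.
Altogether 6 + 3 + 48 + 12 + 6 + 6 + 48 + 32 + 32 + 16 = 209.
209 ÷ 32 = 6 complete bars with 17 thirty-second notes remaining.

17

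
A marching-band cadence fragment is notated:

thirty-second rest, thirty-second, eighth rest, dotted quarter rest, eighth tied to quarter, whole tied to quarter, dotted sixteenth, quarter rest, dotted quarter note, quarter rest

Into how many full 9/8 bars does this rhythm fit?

One bar of 9/8 = 36 thirty-second notes.
In thirty-second notes: thirty-second rest = 1; thirty-second = 1; eighth rest = 4; dotted quarter rest = 12; eighth tied to quarter (eighth + quarter) = 12; whole tied to quarter (whole + quarter) = 40; dotted sixteenth = 3; quarter rest = 8; dotted quarter note = 12; quarter rest = 8.
Altogether 1 + 1 + 4 + 12 + 12 + 40 + 3 + 8 + 12 + 8 = 101.
101 ÷ 36 = 2 complete bars with 29 left over.

2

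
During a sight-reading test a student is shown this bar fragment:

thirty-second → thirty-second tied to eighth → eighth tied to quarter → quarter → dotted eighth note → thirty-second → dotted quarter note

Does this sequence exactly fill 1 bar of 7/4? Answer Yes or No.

One bar of 7/4 = 56 thirty-second notes.
In thirty-second notes: thirty-second = 1; thirty-second tied to eighth (thirty-second + eighth) = 5; eighth tied to quarter (eighth + quarter) = 12; quarter = 8; dotted eighth note = 6; thirty-second = 1; dotted quarter note = 12.
Sum: 1 + 5 + 12 + 8 + 6 + 1 + 12 = 45.
45 falls short of 56, so the answer is No.

No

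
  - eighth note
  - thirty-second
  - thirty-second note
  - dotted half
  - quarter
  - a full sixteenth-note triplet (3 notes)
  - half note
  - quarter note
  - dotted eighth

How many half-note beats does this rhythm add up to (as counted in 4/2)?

4.5

One half-note beat = 16 thirty-second notes.
Convert each value to thirty-second notes: eighth note = 4; thirty-second = 1; thirty-second note = 1; dotted half = 24; quarter = 8; a full sixteenth-note triplet (3 notes) (three triplet sixteenths span one eighth) = 4; half note = 16; quarter note = 8; dotted eighth = 6.
Sum: 4 + 1 + 1 + 24 + 8 + 4 + 16 + 8 + 6 = 72.
72 ÷ 16 = 4.5 beats.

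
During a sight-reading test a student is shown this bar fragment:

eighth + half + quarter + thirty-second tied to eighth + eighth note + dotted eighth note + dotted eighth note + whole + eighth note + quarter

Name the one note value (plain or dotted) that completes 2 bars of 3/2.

dotted sixteenth note

2 bars of 3/2 = 96 thirty-second notes.
Working in thirty-second notes: eighth = 4; half = 16; quarter = 8; thirty-second tied to eighth (thirty-second + eighth) = 5; eighth note = 4; dotted eighth note = 6; dotted eighth note = 6; whole = 32; eighth note = 4; quarter = 8.
Total: 4 + 16 + 8 + 5 + 4 + 6 + 6 + 32 + 4 + 8 = 93.
Remaining: 96 − 93 = 3 thirty-second notes, which is a dotted sixteenth note.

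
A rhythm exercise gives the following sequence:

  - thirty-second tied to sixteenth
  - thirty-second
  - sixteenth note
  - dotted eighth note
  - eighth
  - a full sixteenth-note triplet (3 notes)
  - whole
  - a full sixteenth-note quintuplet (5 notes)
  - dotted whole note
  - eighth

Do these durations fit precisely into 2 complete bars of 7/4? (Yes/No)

Yes

One bar of 7/4 = 56 thirty-second notes, so 2 bars = 112.
Working in thirty-second notes: thirty-second tied to sixteenth (thirty-second + sixteenth) = 3; thirty-second = 1; sixteenth note = 2; dotted eighth note = 6; eighth = 4; a full sixteenth-note triplet (3 notes) (three triplet sixteenths span one eighth) = 4; whole = 32; a full sixteenth-note quintuplet (5 notes) (five quintuplet sixteenths span one quarter) = 8; dotted whole note = 48; eighth = 4.
Altogether 3 + 1 + 2 + 6 + 4 + 4 + 32 + 8 + 48 + 4 = 112.
112 equals 112, so the answer is Yes.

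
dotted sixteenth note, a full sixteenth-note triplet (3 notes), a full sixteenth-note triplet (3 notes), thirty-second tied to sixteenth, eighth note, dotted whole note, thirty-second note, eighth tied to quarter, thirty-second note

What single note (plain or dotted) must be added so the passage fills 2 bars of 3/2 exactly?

half note

2 bars of 3/2 = 96 thirty-second notes.
Convert each value to thirty-second notes: dotted sixteenth note = 3; a full sixteenth-note triplet (3 notes) (three triplet sixteenths span one eighth) = 4; a full sixteenth-note triplet (3 notes) (three triplet sixteenths span one eighth) = 4; thirty-second tied to sixteenth (thirty-second + sixteenth) = 3; eighth note = 4; dotted whole note = 48; thirty-second note = 1; eighth tied to quarter (eighth + quarter) = 12; thirty-second note = 1.
Total: 3 + 4 + 4 + 3 + 4 + 48 + 1 + 12 + 1 = 80.
Remaining: 96 − 80 = 16 thirty-second notes, which is a half note.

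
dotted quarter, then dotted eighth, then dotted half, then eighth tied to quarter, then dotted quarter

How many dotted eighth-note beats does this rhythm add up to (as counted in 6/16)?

One dotted eighth-note beat = 3 sixteenth notes.
Each duration in sixteenth notes: dotted quarter = 6; dotted eighth = 3; dotted half = 12; eighth tied to quarter (eighth + quarter) = 6; dotted quarter = 6.
Adding: 6 + 3 + 12 + 6 + 6 = 33.
33 ÷ 3 = 11 beats.

11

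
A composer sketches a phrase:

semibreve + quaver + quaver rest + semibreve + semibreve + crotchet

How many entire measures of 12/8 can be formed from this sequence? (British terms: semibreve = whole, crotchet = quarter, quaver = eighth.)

One bar of 12/8 = 12 eighth notes.
In eighth notes: semibreve = 8; quaver = 1; quaver rest = 1; semibreve = 8; semibreve = 8; crotchet = 2.
Total: 8 + 1 + 1 + 8 + 8 + 2 = 28.
28 ÷ 12 = 2 complete bars with 4 left over.

2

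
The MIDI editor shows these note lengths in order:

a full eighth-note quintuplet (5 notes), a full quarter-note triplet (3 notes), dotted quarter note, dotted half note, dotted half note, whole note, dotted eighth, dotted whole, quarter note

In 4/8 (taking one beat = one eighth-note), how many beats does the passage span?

46.5

One eighth-note beat = 2 sixteenth notes.
Working in sixteenth notes: a full eighth-note quintuplet (5 notes) (five quintuplet eighths span one half) = 8; a full quarter-note triplet (3 notes) (three triplet quarters span one half) = 8; dotted quarter note = 6; dotted half note = 12; dotted half note = 12; whole note = 16; dotted eighth = 3; dotted whole = 24; quarter note = 4.
Adding: 8 + 8 + 6 + 12 + 12 + 16 + 3 + 24 + 4 = 93.
93 ÷ 2 = 46.5 beats.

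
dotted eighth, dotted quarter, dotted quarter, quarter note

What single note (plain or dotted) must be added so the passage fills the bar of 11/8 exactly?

dotted eighth note

The bar of 11/8 = 22 sixteenth notes.
In sixteenth notes: dotted eighth = 3; dotted quarter = 6; dotted quarter = 6; quarter note = 4.
Altogether 3 + 6 + 6 + 4 = 19.
Remaining: 22 − 19 = 3 sixteenth notes, which is a dotted eighth note.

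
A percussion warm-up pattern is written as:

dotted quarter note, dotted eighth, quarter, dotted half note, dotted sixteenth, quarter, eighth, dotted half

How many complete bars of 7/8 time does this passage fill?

3

One bar of 7/8 = 28 thirty-second notes.
Convert each value to thirty-second notes: dotted quarter note = 12; dotted eighth = 6; quarter = 8; dotted half note = 24; dotted sixteenth = 3; quarter = 8; eighth = 4; dotted half = 24.
Total: 12 + 6 + 8 + 24 + 3 + 8 + 4 + 24 = 89.
89 ÷ 28 = 3 complete bars with 5 left over.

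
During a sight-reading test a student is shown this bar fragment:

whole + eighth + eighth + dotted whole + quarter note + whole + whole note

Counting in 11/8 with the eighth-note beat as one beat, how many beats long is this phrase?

One eighth-note beat = 2 sixteenth notes.
Each duration in sixteenth notes: whole = 16; eighth = 2; eighth = 2; dotted whole = 24; quarter note = 4; whole = 16; whole note = 16.
Sum: 16 + 2 + 2 + 24 + 4 + 16 + 16 = 80.
80 ÷ 2 = 40 beats.

40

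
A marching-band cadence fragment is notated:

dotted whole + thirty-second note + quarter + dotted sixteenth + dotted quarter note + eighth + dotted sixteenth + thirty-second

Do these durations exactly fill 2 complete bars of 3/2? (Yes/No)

One bar of 3/2 = 48 thirty-second notes, so 2 bars = 96.
Convert each value to thirty-second notes: dotted whole = 48; thirty-second note = 1; quarter = 8; dotted sixteenth = 3; dotted quarter note = 12; eighth = 4; dotted sixteenth = 3; thirty-second = 1.
Altogether 48 + 1 + 8 + 3 + 12 + 4 + 3 + 1 = 80.
80 falls short of 96, so the answer is No.

No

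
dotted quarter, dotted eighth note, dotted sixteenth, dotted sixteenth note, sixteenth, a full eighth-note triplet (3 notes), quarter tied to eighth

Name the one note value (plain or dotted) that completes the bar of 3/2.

The bar of 3/2 = 48 thirty-second notes.
In thirty-second notes: dotted quarter = 12; dotted eighth note = 6; dotted sixteenth = 3; dotted sixteenth note = 3; sixteenth = 2; a full eighth-note triplet (3 notes) (three triplet eighths span one quarter) = 8; quarter tied to eighth (quarter + eighth) = 12.
Sum: 12 + 6 + 3 + 3 + 2 + 8 + 12 = 46.
Remaining: 48 − 46 = 2 thirty-second notes, which is a sixteenth note.

sixteenth note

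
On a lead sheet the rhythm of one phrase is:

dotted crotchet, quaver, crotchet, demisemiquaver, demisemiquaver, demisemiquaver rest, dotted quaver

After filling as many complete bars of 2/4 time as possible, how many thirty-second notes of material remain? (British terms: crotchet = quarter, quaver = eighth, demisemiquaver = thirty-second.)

1

One bar of 2/4 = 16 thirty-second notes.
Each duration in thirty-second notes: dotted crotchet = 12; quaver = 4; crotchet = 8; demisemiquaver = 1; demisemiquaver = 1; demisemiquaver rest = 1; dotted quaver = 6.
Sum: 12 + 4 + 8 + 1 + 1 + 1 + 6 = 33.
33 ÷ 16 = 2 complete bars with 1 thirty-second note remaining.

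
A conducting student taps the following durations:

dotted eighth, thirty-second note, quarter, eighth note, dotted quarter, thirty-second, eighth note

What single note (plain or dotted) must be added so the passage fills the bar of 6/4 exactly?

The bar of 6/4 = 48 thirty-second notes.
Express everything in thirty-second notes: dotted eighth = 6; thirty-second note = 1; quarter = 8; eighth note = 4; dotted quarter = 12; thirty-second = 1; eighth note = 4.
Altogether 6 + 1 + 8 + 4 + 12 + 1 + 4 = 36.
Remaining: 48 − 36 = 12 thirty-second notes, which is a dotted quarter note.

dotted quarter note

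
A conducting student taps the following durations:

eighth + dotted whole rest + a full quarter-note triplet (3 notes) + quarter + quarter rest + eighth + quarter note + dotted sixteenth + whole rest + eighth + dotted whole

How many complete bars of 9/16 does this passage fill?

10

One bar of 9/16 = 18 thirty-second notes.
Express everything in thirty-second notes: eighth = 4; dotted whole rest = 48; a full quarter-note triplet (3 notes) (three triplet quarters span one half) = 16; quarter = 8; quarter rest = 8; eighth = 4; quarter note = 8; dotted sixteenth = 3; whole rest = 32; eighth = 4; dotted whole = 48.
Total: 4 + 48 + 16 + 8 + 8 + 4 + 8 + 3 + 32 + 4 + 48 = 183.
183 ÷ 18 = 10 complete bars with 3 left over.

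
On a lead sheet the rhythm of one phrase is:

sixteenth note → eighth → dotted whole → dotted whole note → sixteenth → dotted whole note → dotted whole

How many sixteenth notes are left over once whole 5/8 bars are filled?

One bar of 5/8 = 10 sixteenth notes.
Express everything in sixteenth notes: sixteenth note = 1; eighth = 2; dotted whole = 24; dotted whole note = 24; sixteenth = 1; dotted whole note = 24; dotted whole = 24.
Total: 1 + 2 + 24 + 24 + 1 + 24 + 24 = 100.
100 ÷ 10 = 10 complete bars with 0 sixteenth notes remaining.

0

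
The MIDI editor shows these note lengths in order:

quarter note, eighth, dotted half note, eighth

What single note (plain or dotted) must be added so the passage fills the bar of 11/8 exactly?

eighth note

The bar of 11/8 = 11 eighth notes.
Express everything in eighth notes: quarter note = 2; eighth = 1; dotted half note = 6; eighth = 1.
Total: 2 + 1 + 6 + 1 = 10.
Remaining: 11 − 10 = 1 eighth note, which is a eighth note.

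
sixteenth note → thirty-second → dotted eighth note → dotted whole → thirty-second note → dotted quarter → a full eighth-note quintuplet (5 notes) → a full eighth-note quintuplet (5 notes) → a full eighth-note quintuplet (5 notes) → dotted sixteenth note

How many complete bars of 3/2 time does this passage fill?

2

One bar of 3/2 = 48 thirty-second notes.
Express everything in thirty-second notes: sixteenth note = 2; thirty-second = 1; dotted eighth note = 6; dotted whole = 48; thirty-second note = 1; dotted quarter = 12; a full eighth-note quintuplet (5 notes) (five quintuplet eighths span one half) = 16; a full eighth-note quintuplet (5 notes) (five quintuplet eighths span one half) = 16; a full eighth-note quintuplet (5 notes) (five quintuplet eighths span one half) = 16; dotted sixteenth note = 3.
Sum: 2 + 1 + 6 + 48 + 1 + 12 + 16 + 16 + 16 + 3 = 121.
121 ÷ 48 = 2 complete bars with 25 left over.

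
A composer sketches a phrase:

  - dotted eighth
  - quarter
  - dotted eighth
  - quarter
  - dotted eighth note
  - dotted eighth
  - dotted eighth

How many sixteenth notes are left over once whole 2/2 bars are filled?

One bar of 2/2 = 16 sixteenth notes.
Express everything in sixteenth notes: dotted eighth = 3; quarter = 4; dotted eighth = 3; quarter = 4; dotted eighth note = 3; dotted eighth = 3; dotted eighth = 3.
Adding: 3 + 4 + 3 + 4 + 3 + 3 + 3 = 23.
23 ÷ 16 = 1 complete bar with 7 sixteenth notes remaining.

7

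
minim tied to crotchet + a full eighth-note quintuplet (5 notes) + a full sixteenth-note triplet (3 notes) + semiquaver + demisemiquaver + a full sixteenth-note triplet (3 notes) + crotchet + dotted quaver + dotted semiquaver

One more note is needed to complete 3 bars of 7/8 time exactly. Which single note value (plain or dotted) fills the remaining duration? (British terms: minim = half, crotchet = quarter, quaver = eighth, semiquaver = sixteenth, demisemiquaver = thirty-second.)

half note

3 bars of 7/8 = 84 thirty-second notes.
Convert each value to thirty-second notes: minim tied to crotchet (minim + crotchet) = 24; a full eighth-note quintuplet (5 notes) (five quintuplet eighths span one half) = 16; a full sixteenth-note triplet (3 notes) (three triplet sixteenths span one eighth) = 4; semiquaver = 2; demisemiquaver = 1; a full sixteenth-note triplet (3 notes) (three triplet sixteenths span one eighth) = 4; crotchet = 8; dotted quaver = 6; dotted semiquaver = 3.
Adding: 24 + 16 + 4 + 2 + 1 + 4 + 8 + 6 + 3 = 68.
Remaining: 84 − 68 = 16 thirty-second notes, which is a half note.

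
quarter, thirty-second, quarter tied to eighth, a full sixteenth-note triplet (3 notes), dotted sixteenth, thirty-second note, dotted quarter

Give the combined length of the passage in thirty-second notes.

41

Express everything in thirty-second notes: quarter = 8; thirty-second = 1; quarter tied to eighth (quarter + eighth) = 12; a full sixteenth-note triplet (3 notes) (three triplet sixteenths span one eighth) = 4; dotted sixteenth = 3; thirty-second note = 1; dotted quarter = 12.
Total: 8 + 1 + 12 + 4 + 3 + 1 + 12 = 41 thirty-second notes.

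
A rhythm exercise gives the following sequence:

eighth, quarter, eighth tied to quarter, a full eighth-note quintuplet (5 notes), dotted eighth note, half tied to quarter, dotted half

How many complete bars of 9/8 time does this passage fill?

One bar of 9/8 = 18 sixteenth notes.
Each duration in sixteenth notes: eighth = 2; quarter = 4; eighth tied to quarter (eighth + quarter) = 6; a full eighth-note quintuplet (5 notes) (five quintuplet eighths span one half) = 8; dotted eighth note = 3; half tied to quarter (half + quarter) = 12; dotted half = 12.
Total: 2 + 4 + 6 + 8 + 3 + 12 + 12 = 47.
47 ÷ 18 = 2 complete bars with 11 left over.

2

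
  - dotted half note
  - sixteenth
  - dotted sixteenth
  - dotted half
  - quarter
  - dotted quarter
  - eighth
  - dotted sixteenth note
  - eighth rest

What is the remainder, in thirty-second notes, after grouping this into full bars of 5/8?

One bar of 5/8 = 20 thirty-second notes.
Express everything in thirty-second notes: dotted half note = 24; sixteenth = 2; dotted sixteenth = 3; dotted half = 24; quarter = 8; dotted quarter = 12; eighth = 4; dotted sixteenth note = 3; eighth rest = 4.
Adding: 24 + 2 + 3 + 24 + 8 + 12 + 4 + 3 + 4 = 84.
84 ÷ 20 = 4 complete bars with 4 thirty-second notes remaining.

4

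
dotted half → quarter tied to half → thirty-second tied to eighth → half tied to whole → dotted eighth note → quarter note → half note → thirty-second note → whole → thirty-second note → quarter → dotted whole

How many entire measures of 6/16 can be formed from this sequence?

One bar of 6/16 = 12 thirty-second notes.
Working in thirty-second notes: dotted half = 24; quarter tied to half (quarter + half) = 24; thirty-second tied to eighth (thirty-second + eighth) = 5; half tied to whole (half + whole) = 48; dotted eighth note = 6; quarter note = 8; half note = 16; thirty-second note = 1; whole = 32; thirty-second note = 1; quarter = 8; dotted whole = 48.
Adding: 24 + 24 + 5 + 48 + 6 + 8 + 16 + 1 + 32 + 1 + 8 + 48 = 221.
221 ÷ 12 = 18 complete bars with 5 left over.

18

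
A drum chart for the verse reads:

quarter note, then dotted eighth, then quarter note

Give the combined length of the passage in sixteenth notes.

11

Working in sixteenth notes: quarter note = 4; dotted eighth = 3; quarter note = 4.
Adding: 4 + 3 + 4 = 11 sixteenth notes.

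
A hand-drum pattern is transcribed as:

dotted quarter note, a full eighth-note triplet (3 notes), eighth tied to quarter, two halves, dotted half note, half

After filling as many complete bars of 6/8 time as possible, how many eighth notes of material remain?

2

One bar of 6/8 = 6 eighth notes.
Working in eighth notes: dotted quarter note = 3; a full eighth-note triplet (3 notes) (three triplet eighths span one quarter) = 2; eighth tied to quarter (eighth + quarter) = 3; half = 4; half = 4; dotted half note = 6; half = 4.
Sum: 3 + 2 + 3 + 4 + 4 + 6 + 4 = 26.
26 ÷ 6 = 4 complete bars with 2 eighth notes remaining.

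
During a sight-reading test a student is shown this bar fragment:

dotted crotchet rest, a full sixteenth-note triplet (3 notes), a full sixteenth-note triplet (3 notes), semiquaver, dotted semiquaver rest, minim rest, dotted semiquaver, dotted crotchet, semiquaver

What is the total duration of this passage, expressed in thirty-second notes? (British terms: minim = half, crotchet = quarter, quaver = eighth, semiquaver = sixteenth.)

58

In thirty-second notes: dotted crotchet rest = 12; a full sixteenth-note triplet (3 notes) (three triplet sixteenths span one eighth) = 4; a full sixteenth-note triplet (3 notes) (three triplet sixteenths span one eighth) = 4; semiquaver = 2; dotted semiquaver rest = 3; minim rest = 16; dotted semiquaver = 3; dotted crotchet = 12; semiquaver = 2.
Total: 12 + 4 + 4 + 2 + 3 + 16 + 3 + 12 + 2 = 58 thirty-second notes.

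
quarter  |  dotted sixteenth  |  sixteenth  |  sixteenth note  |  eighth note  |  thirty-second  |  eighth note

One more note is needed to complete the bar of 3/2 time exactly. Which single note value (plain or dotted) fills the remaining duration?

dotted half note

The bar of 3/2 = 48 thirty-second notes.
Each duration in thirty-second notes: quarter = 8; dotted sixteenth = 3; sixteenth = 2; sixteenth note = 2; eighth note = 4; thirty-second = 1; eighth note = 4.
Total: 8 + 3 + 2 + 2 + 4 + 1 + 4 = 24.
Remaining: 48 − 24 = 24 thirty-second notes, which is a dotted half note.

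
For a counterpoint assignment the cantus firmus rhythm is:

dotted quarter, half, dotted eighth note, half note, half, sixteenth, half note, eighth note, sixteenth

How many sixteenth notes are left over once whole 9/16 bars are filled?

One bar of 9/16 = 9 sixteenth notes.
Convert each value to sixteenth notes: dotted quarter = 6; half = 8; dotted eighth note = 3; half note = 8; half = 8; sixteenth = 1; half note = 8; eighth note = 2; sixteenth = 1.
Sum: 6 + 8 + 3 + 8 + 8 + 1 + 8 + 2 + 1 = 45.
45 ÷ 9 = 5 complete bars with 0 sixteenth notes remaining.

0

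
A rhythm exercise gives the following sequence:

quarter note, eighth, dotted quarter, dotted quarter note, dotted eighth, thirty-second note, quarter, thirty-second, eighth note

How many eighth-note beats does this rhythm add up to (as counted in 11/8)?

14

One eighth-note beat = 4 thirty-second notes.
Working in thirty-second notes: quarter note = 8; eighth = 4; dotted quarter = 12; dotted quarter note = 12; dotted eighth = 6; thirty-second note = 1; quarter = 8; thirty-second = 1; eighth note = 4.
Sum: 8 + 4 + 12 + 12 + 6 + 1 + 8 + 1 + 4 = 56.
56 ÷ 4 = 14 beats.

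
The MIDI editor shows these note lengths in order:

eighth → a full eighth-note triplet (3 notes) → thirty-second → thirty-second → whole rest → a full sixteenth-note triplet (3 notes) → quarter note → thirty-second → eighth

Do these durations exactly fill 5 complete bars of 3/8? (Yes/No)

No

One bar of 3/8 = 12 thirty-second notes, so 5 bars = 60.
Working in thirty-second notes: eighth = 4; a full eighth-note triplet (3 notes) (three triplet eighths span one quarter) = 8; thirty-second = 1; thirty-second = 1; whole rest = 32; a full sixteenth-note triplet (3 notes) (three triplet sixteenths span one eighth) = 4; quarter note = 8; thirty-second = 1; eighth = 4.
Sum: 4 + 8 + 1 + 1 + 32 + 4 + 8 + 1 + 4 = 63.
63 exceeds 60, so the answer is No.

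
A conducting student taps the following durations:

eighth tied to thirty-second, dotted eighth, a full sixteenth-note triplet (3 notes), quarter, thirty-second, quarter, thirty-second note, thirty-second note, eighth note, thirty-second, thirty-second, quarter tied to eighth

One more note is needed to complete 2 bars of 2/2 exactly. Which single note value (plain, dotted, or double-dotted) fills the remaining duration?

2 bars of 2/2 = 64 thirty-second notes.
Each duration in thirty-second notes: eighth tied to thirty-second (eighth + thirty-second) = 5; dotted eighth = 6; a full sixteenth-note triplet (3 notes) (three triplet sixteenths span one eighth) = 4; quarter = 8; thirty-second = 1; quarter = 8; thirty-second note = 1; thirty-second note = 1; eighth note = 4; thirty-second = 1; thirty-second = 1; quarter tied to eighth (quarter + eighth) = 12.
Total: 5 + 6 + 4 + 8 + 1 + 8 + 1 + 1 + 4 + 1 + 1 + 12 = 52.
Remaining: 64 − 52 = 12 thirty-second notes, which is a dotted quarter note.

dotted quarter note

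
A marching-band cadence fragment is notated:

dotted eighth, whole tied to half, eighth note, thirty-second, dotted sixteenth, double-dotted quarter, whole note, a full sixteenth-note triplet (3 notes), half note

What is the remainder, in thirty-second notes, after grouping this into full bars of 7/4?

One bar of 7/4 = 56 thirty-second notes.
In thirty-second notes: dotted eighth = 6; whole tied to half (whole + half) = 48; eighth note = 4; thirty-second = 1; dotted sixteenth = 3; double-dotted quarter = 14; whole note = 32; a full sixteenth-note triplet (3 notes) (three triplet sixteenths span one eighth) = 4; half note = 16.
Total: 6 + 48 + 4 + 1 + 3 + 14 + 32 + 4 + 16 = 128.
128 ÷ 56 = 2 complete bars with 16 thirty-second notes remaining.

16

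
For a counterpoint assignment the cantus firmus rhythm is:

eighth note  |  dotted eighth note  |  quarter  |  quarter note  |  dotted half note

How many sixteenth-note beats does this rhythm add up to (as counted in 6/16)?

25

One sixteenth-note beat = 2 thirty-second notes.
Convert each value to thirty-second notes: eighth note = 4; dotted eighth note = 6; quarter = 8; quarter note = 8; dotted half note = 24.
Total: 4 + 6 + 8 + 8 + 24 = 50.
50 ÷ 2 = 25 beats.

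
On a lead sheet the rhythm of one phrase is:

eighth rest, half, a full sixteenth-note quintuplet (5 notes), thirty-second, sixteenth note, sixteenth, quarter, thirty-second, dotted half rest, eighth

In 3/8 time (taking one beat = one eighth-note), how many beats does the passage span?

One eighth-note beat = 4 thirty-second notes.
Convert each value to thirty-second notes: eighth rest = 4; half = 16; a full sixteenth-note quintuplet (5 notes) (five quintuplet sixteenths span one quarter) = 8; thirty-second = 1; sixteenth note = 2; sixteenth = 2; quarter = 8; thirty-second = 1; dotted half rest = 24; eighth = 4.
Total: 4 + 16 + 8 + 1 + 2 + 2 + 8 + 1 + 24 + 4 = 70.
70 ÷ 4 = 17.5 beats.

17.5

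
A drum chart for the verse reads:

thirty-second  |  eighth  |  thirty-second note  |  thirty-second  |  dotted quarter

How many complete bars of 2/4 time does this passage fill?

1

One bar of 2/4 = 16 thirty-second notes.
Express everything in thirty-second notes: thirty-second = 1; eighth = 4; thirty-second note = 1; thirty-second = 1; dotted quarter = 12.
Adding: 1 + 4 + 1 + 1 + 12 = 19.
19 ÷ 16 = 1 complete bar with 3 left over.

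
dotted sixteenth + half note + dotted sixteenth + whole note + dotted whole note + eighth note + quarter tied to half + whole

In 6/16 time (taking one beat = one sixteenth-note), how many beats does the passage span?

81

One sixteenth-note beat = 2 thirty-second notes.
Working in thirty-second notes: dotted sixteenth = 3; half note = 16; dotted sixteenth = 3; whole note = 32; dotted whole note = 48; eighth note = 4; quarter tied to half (quarter + half) = 24; whole = 32.
Adding: 3 + 16 + 3 + 32 + 48 + 4 + 24 + 32 = 162.
162 ÷ 2 = 81 beats.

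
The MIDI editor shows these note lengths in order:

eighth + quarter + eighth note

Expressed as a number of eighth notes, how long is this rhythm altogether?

4

Express everything in eighth notes: eighth = 1; quarter = 2; eighth note = 1.
Altogether 1 + 2 + 1 = 4 eighth notes.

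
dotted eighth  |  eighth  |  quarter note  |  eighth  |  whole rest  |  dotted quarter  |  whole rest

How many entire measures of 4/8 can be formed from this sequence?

One bar of 4/8 = 8 sixteenth notes.
Express everything in sixteenth notes: dotted eighth = 3; eighth = 2; quarter note = 4; eighth = 2; whole rest = 16; dotted quarter = 6; whole rest = 16.
Total: 3 + 2 + 4 + 2 + 16 + 6 + 16 = 49.
49 ÷ 8 = 6 complete bars with 1 left over.

6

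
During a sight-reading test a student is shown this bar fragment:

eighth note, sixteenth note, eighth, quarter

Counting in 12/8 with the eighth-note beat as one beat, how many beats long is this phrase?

4.5

One eighth-note beat = 2 sixteenth notes.
Express everything in sixteenth notes: eighth note = 2; sixteenth note = 1; eighth = 2; quarter = 4.
Adding: 2 + 1 + 2 + 4 = 9.
9 ÷ 2 = 4.5 beats.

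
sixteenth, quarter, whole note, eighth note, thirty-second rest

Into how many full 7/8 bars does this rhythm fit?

One bar of 7/8 = 28 thirty-second notes.
Working in thirty-second notes: sixteenth = 2; quarter = 8; whole note = 32; eighth note = 4; thirty-second rest = 1.
Altogether 2 + 8 + 32 + 4 + 1 = 47.
47 ÷ 28 = 1 complete bar with 19 left over.

1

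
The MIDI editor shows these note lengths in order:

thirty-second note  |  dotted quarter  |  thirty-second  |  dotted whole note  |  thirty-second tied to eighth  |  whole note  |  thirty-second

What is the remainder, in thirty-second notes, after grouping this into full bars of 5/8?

One bar of 5/8 = 20 thirty-second notes.
In thirty-second notes: thirty-second note = 1; dotted quarter = 12; thirty-second = 1; dotted whole note = 48; thirty-second tied to eighth (thirty-second + eighth) = 5; whole note = 32; thirty-second = 1.
Adding: 1 + 12 + 1 + 48 + 5 + 32 + 1 = 100.
100 ÷ 20 = 5 complete bars with 0 thirty-second notes remaining.

0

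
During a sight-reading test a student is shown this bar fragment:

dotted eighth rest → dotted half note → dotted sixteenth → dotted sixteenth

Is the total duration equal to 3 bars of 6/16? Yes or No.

One bar of 6/16 = 12 thirty-second notes, so 3 bars = 36.
Express everything in thirty-second notes: dotted eighth rest = 6; dotted half note = 24; dotted sixteenth = 3; dotted sixteenth = 3.
Sum: 6 + 24 + 3 + 3 = 36.
36 equals 36, so the answer is Yes.

Yes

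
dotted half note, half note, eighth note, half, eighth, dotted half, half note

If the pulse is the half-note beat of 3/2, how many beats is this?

6.5

One half-note beat = 4 eighth notes.
Working in eighth notes: dotted half note = 6; half note = 4; eighth note = 1; half = 4; eighth = 1; dotted half = 6; half note = 4.
Adding: 6 + 4 + 1 + 4 + 1 + 6 + 4 = 26.
26 ÷ 4 = 6.5 beats.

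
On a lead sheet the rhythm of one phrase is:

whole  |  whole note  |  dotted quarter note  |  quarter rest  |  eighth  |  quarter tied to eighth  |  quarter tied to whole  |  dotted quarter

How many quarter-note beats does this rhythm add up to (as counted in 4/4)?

19

One quarter-note beat = 2 eighth notes.
In eighth notes: whole = 8; whole note = 8; dotted quarter note = 3; quarter rest = 2; eighth = 1; quarter tied to eighth (quarter + eighth) = 3; quarter tied to whole (quarter + whole) = 10; dotted quarter = 3.
Altogether 8 + 8 + 3 + 2 + 1 + 3 + 10 + 3 = 38.
38 ÷ 2 = 19 beats.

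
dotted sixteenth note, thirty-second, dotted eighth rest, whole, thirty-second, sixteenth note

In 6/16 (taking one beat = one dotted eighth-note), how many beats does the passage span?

One dotted eighth-note beat = 6 thirty-second notes.
Each duration in thirty-second notes: dotted sixteenth note = 3; thirty-second = 1; dotted eighth rest = 6; whole = 32; thirty-second = 1; sixteenth note = 2.
Adding: 3 + 1 + 6 + 32 + 1 + 2 = 45.
45 ÷ 6 = 7.5 beats.

7.5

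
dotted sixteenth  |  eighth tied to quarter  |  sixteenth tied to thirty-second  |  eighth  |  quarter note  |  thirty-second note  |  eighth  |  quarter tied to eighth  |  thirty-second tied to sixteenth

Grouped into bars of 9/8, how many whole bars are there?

One bar of 9/8 = 36 thirty-second notes.
Each duration in thirty-second notes: dotted sixteenth = 3; eighth tied to quarter (eighth + quarter) = 12; sixteenth tied to thirty-second (sixteenth + thirty-second) = 3; eighth = 4; quarter note = 8; thirty-second note = 1; eighth = 4; quarter tied to eighth (quarter + eighth) = 12; thirty-second tied to sixteenth (thirty-second + sixteenth) = 3.
Adding: 3 + 12 + 3 + 4 + 8 + 1 + 4 + 12 + 3 = 50.
50 ÷ 36 = 1 complete bar with 14 left over.

1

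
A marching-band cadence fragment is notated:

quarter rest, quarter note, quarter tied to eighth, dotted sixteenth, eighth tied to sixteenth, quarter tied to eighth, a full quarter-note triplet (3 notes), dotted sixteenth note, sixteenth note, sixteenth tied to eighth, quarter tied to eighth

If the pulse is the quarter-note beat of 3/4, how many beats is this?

One quarter-note beat = 8 thirty-second notes.
Working in thirty-second notes: quarter rest = 8; quarter note = 8; quarter tied to eighth (quarter + eighth) = 12; dotted sixteenth = 3; eighth tied to sixteenth (eighth + sixteenth) = 6; quarter tied to eighth (quarter + eighth) = 12; a full quarter-note triplet (3 notes) (three triplet quarters span one half) = 16; dotted sixteenth note = 3; sixteenth note = 2; sixteenth tied to eighth (sixteenth + eighth) = 6; quarter tied to eighth (quarter + eighth) = 12.
Altogether 8 + 8 + 12 + 3 + 6 + 12 + 16 + 3 + 2 + 6 + 12 = 88.
88 ÷ 8 = 11 beats.

11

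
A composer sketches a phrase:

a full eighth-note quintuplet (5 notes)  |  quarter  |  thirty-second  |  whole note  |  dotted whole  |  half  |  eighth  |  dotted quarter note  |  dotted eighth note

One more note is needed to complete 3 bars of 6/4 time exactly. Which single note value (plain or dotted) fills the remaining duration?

3 bars of 6/4 = 144 thirty-second notes.
Convert each value to thirty-second notes: a full eighth-note quintuplet (5 notes) (five quintuplet eighths span one half) = 16; quarter = 8; thirty-second = 1; whole note = 32; dotted whole = 48; half = 16; eighth = 4; dotted quarter note = 12; dotted eighth note = 6.
Adding: 16 + 8 + 1 + 32 + 48 + 16 + 4 + 12 + 6 = 143.
Remaining: 144 − 143 = 1 thirty-second note, which is a thirty-second note.

thirty-second note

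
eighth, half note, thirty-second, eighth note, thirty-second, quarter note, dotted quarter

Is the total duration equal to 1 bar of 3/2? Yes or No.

One bar of 3/2 = 48 thirty-second notes.
Each duration in thirty-second notes: eighth = 4; half note = 16; thirty-second = 1; eighth note = 4; thirty-second = 1; quarter note = 8; dotted quarter = 12.
Sum: 4 + 16 + 1 + 4 + 1 + 8 + 12 = 46.
46 falls short of 48, so the answer is No.

No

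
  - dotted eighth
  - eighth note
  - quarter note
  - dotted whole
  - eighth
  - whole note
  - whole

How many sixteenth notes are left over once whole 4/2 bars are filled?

One bar of 4/2 = 32 sixteenth notes.
Each duration in sixteenth notes: dotted eighth = 3; eighth note = 2; quarter note = 4; dotted whole = 24; eighth = 2; whole note = 16; whole = 16.
Adding: 3 + 2 + 4 + 24 + 2 + 16 + 16 = 67.
67 ÷ 32 = 2 complete bars with 3 sixteenth notes remaining.

3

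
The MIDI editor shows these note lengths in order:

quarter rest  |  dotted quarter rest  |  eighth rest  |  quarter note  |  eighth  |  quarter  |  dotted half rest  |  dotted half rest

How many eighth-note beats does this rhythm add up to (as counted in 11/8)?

23

One eighth-note beat = 2 sixteenth notes.
Convert each value to sixteenth notes: quarter rest = 4; dotted quarter rest = 6; eighth rest = 2; quarter note = 4; eighth = 2; quarter = 4; dotted half rest = 12; dotted half rest = 12.
Adding: 4 + 6 + 2 + 4 + 2 + 4 + 12 + 12 = 46.
46 ÷ 2 = 23 beats.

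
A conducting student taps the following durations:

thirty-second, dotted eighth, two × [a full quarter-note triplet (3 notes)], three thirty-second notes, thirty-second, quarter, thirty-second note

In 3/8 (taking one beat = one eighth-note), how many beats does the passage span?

One eighth-note beat = 4 thirty-second notes.
Working in thirty-second notes: thirty-second = 1; dotted eighth = 6; a full quarter-note triplet (3 notes) (three triplet quarters span one half) = 16; a full quarter-note triplet (3 notes) (three triplet quarters span one half) = 16; thirty-second note = 1; thirty-second note = 1; thirty-second note = 1; thirty-second = 1; quarter = 8; thirty-second note = 1.
Adding: 1 + 6 + 16 + 16 + 1 + 1 + 1 + 1 + 8 + 1 = 52.
52 ÷ 4 = 13 beats.

13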